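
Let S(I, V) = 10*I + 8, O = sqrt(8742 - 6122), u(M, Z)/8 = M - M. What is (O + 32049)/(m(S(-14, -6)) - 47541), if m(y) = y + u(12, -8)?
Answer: -3561/5297 - 2*sqrt(655)/47673 ≈ -0.67334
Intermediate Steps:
u(M, Z) = 0 (u(M, Z) = 8*(M - M) = 8*0 = 0)
O = 2*sqrt(655) (O = sqrt(2620) = 2*sqrt(655) ≈ 51.186)
S(I, V) = 8 + 10*I
m(y) = y (m(y) = y + 0 = y)
(O + 32049)/(m(S(-14, -6)) - 47541) = (2*sqrt(655) + 32049)/((8 + 10*(-14)) - 47541) = (32049 + 2*sqrt(655))/((8 - 140) - 47541) = (32049 + 2*sqrt(655))/(-132 - 47541) = (32049 + 2*sqrt(655))/(-47673) = (32049 + 2*sqrt(655))*(-1/47673) = -3561/5297 - 2*sqrt(655)/47673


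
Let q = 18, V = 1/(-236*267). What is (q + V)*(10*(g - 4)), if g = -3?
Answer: -39697525/31506 ≈ -1260.0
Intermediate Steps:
V = -1/63012 (V = -1/236*1/267 = -1/63012 ≈ -1.5870e-5)
(q + V)*(10*(g - 4)) = (18 - 1/63012)*(10*(-3 - 4)) = 1134215*(10*(-7))/63012 = (1134215/63012)*(-70) = -39697525/31506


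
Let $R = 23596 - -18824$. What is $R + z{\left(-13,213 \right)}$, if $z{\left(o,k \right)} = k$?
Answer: $42633$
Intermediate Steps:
$R = 42420$ ($R = 23596 + 18824 = 42420$)
$R + z{\left(-13,213 \right)} = 42420 + 213 = 42633$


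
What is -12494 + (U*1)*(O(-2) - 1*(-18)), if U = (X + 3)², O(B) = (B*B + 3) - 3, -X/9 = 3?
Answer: 178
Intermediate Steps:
X = -27 (X = -9*3 = -27)
O(B) = B² (O(B) = (B² + 3) - 3 = (3 + B²) - 3 = B²)
U = 576 (U = (-27 + 3)² = (-24)² = 576)
-12494 + (U*1)*(O(-2) - 1*(-18)) = -12494 + (576*1)*((-2)² - 1*(-18)) = -12494 + 576*(4 + 18) = -12494 + 576*22 = -12494 + 12672 = 178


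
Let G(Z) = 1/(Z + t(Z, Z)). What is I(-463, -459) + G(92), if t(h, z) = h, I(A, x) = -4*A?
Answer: 340769/184 ≈ 1852.0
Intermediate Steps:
G(Z) = 1/(2*Z) (G(Z) = 1/(Z + Z) = 1/(2*Z))
I(-463, -459) + G(92) = -4*(-463) + (½)/92 = 1852 + (½)*(1/92) = 1852 + 1/184 = 340769/184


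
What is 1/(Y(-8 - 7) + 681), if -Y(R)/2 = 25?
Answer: 1/631 ≈ 0.0015848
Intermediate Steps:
Y(R) = -50 (Y(R) = -2*25 = -50)
1/(Y(-8 - 7) + 681) = 1/(-50 + 681) = 1/631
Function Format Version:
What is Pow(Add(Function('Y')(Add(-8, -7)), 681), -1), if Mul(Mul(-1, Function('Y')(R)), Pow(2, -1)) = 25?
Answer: Rational(1, 631) ≈ 0.0015848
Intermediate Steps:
Function('Y')(R) = -50 (Function('Y')(R) = Mul(-2, 25) = -50)
Pow(Add(Function('Y')(Add(-8, -7)), 681), -1) = Pow(Add(-50, 681), -1) = Pow(631, -1) = Rational(1, 631)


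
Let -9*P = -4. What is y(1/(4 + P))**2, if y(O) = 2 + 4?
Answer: 36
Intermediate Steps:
P = 4/9 (P = -1/9*(-4) = 4/9 ≈ 0.44444)
y(O) = 6
y(1/(4 + P))**2 = 6**2 = 36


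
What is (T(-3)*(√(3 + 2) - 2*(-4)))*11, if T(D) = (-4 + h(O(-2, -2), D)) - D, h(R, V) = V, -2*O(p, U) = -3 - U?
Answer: -352 - 44*√5 ≈ -450.39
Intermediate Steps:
O(p, U) = 3/2 + U/2 (O(p, U) = -(-3 - U)/2 = 3/2 + U/2)
T(D) = -4 (T(D) = (-4 + D) - D = -4)
(T(-3)*(√(3 + 2) - 2*(-4)))*11 = -4*(√(3 + 2) - 2*(-4))*11 = -4*(√5 + 8)*11 = -4*(8 + √5)*11 = (-32 - 4*√5)*11 = -352 - 44*√5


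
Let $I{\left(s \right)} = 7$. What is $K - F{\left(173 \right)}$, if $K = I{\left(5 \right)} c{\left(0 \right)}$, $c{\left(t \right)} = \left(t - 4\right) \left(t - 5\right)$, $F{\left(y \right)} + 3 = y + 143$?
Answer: $-173$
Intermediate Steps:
$F{\left(y \right)} = 140 + y$ ($F{\left(y \right)} = -3 + \left(y + 143\right) = -3 + \left(143 + y\right) = 140 + y$)
$c{\left(t \right)} = \left(-5 + t\right) \left(-4 + t\right)$ ($c{\left(t \right)} = \left(-4 + t\right) \left(-5 + t\right) = \left(-5 + t\right) \left(-4 + t\right)$)
$K = 140$ ($K = 7 \left(20 + 0^{2} - 0\right) = 7 \left(20 + 0 + 0\right) = 7 \cdot 20 = 140$)
$K - F{\left(173 \right)} = 140 - \left(140 + 173\right) = 140 - 313 = -173$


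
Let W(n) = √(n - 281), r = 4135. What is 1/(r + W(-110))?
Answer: 4135/17098616 - I*√391/17098616 ≈ 0.00024183 - 1.1565e-6*I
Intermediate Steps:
W(n) = √(-281 + n)
1/(r + W(-110)) = 1/(4135 + √(-281 - 110)) = 1/(4135 + √(-391)) = 1/(4135 + I*√391)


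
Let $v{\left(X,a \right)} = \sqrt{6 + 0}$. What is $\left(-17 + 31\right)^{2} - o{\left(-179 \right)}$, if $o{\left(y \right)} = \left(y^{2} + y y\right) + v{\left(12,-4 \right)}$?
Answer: $-63886 - \sqrt{6} \approx -63888.0$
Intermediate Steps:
$v{\left(X,a \right)} = \sqrt{6}$
$o{\left(y \right)} = \sqrt{6} + 2 y^{2}$ ($o{\left(y \right)} = \left(y^{2} + y y\right) + \sqrt{6} = \left(y^{2} + y^{2}\right) + \sqrt{6} = 2 y^{2} + \sqrt{6} = \sqrt{6} + 2 y^{2}$)
$\left(-17 + 31\right)^{2} - o{\left(-179 \right)} = \left(-17 + 31\right)^{2} - \left(\sqrt{6} + 2 \left(-179\right)^{2}\right) = 14^{2} - \left(\sqrt{6} + 2 \cdot 32041\right) = 196 - \left(\sqrt{6} + 64082\right) = 196 - \left(64082 + \sqrt{6}\right) = -63886 - \sqrt{6}$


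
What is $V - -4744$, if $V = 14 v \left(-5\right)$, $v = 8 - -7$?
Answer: $3694$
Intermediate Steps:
$v = 15$ ($v = 8 + 7 = 15$)
$V = -1050$ ($V = 14 \cdot 15 \left(-5\right) = 210 \left(-5\right) = -1050$)
$V - -4744 = -1050 - -4744 = -1050 + 4744 = 3694$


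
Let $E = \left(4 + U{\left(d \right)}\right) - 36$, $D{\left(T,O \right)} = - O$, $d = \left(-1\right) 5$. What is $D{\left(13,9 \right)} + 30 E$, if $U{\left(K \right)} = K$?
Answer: $-1119$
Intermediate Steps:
$d = -5$
$E = -37$ ($E = \left(4 - 5\right) - 36 = -1 - 36 = -37$)
$D{\left(13,9 \right)} + 30 E = \left(-1\right) 9 + 30 \left(-37\right) = -9 - 1110 = -1119$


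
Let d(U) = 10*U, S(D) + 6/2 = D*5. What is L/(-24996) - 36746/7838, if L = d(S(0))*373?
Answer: -69232983/16326554 ≈ -4.2405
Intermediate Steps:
S(D) = -3 + 5*D (S(D) = -3 + D*5 = -3 + 5*D)
L = -11190 (L = (10*(-3 + 5*0))*373 = (10*(-3 + 0))*373 = (10*(-3))*373 = -30*373 = -11190)
L/(-24996) - 36746/7838 = -11190/(-24996) - 36746/7838 = -11190*(-1/24996) - 36746*1/7838 = 1865/4166 - 18373/3919 = -69232983/16326554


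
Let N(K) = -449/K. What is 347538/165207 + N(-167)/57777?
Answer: 1117794861095/531347509371 ≈ 2.1037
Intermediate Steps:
347538/165207 + N(-167)/57777 = 347538/165207 - 449/(-167)/57777 = 347538*(1/165207) - 449*(-1/167)*(1/57777) = 115846/55069 + (449/167)*(1/57777) = 115846/55069 + 449/9648759 = 1117794861095/531347509371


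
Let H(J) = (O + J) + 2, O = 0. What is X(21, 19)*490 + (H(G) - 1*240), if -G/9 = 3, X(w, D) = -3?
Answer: -1735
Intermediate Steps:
G = -27 (G = -9*3 = -27)
H(J) = 2 + J (H(J) = (0 + J) + 2 = J + 2 = 2 + J)
X(21, 19)*490 + (H(G) - 1*240) = -3*490 + ((2 - 27) - 1*240) = -1470 + (-25 - 240) = -1470 - 265 = -1735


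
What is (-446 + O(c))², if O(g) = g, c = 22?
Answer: 179776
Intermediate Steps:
(-446 + O(c))² = (-446 + 22)² = (-424)² = 179776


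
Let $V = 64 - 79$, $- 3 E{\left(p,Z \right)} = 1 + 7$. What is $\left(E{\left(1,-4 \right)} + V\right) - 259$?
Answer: $- \frac{830}{3} \approx -276.67$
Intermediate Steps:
$E{\left(p,Z \right)} = - \frac{8}{3}$ ($E{\left(p,Z \right)} = - \frac{1 + 7}{3} = \left(- \frac{1}{3}\right) 8 = - \frac{8}{3}$)
$V = -15$ ($V = 64 - 79 = -15$)
$\left(E{\left(1,-4 \right)} + V\right) - 259 = \left(- \frac{8}{3} - 15\right) - 259 = - \frac{53}{3} - 259 = - \frac{830}{3}$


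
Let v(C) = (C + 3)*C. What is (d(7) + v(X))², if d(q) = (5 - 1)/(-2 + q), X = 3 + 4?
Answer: 125316/25 ≈ 5012.6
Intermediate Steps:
X = 7
d(q) = 4/(-2 + q)
v(C) = C*(3 + C) (v(C) = (3 + C)*C = C*(3 + C))
(d(7) + v(X))² = (4/(-2 + 7) + 7*(3 + 7))² = (4/5 + 7*10)² = (4*(⅕) + 70)² = (⅘ + 70)² = (354/5)² = 125316/25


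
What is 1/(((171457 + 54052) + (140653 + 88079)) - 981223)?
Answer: -1/526982 ≈ -1.8976e-6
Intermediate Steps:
1/(((171457 + 54052) + (140653 + 88079)) - 981223) = 1/((225509 + 228732) - 981223) = 1/(454241 - 981223) = 1/(-526982) = -1/526982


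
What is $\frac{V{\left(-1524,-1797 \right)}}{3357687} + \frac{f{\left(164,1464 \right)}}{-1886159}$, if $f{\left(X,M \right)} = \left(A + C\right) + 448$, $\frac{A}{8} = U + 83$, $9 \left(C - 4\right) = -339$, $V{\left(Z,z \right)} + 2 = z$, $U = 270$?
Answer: $- \frac{14266509776}{6333131554233} \approx -0.0022527$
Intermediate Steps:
$V{\left(Z,z \right)} = -2 + z$
$C = - \frac{101}{3}$ ($C = 4 + \frac{1}{9} \left(-339\right) = 4 - \frac{113}{3} = - \frac{101}{3} \approx -33.667$)
$A = 2824$ ($A = 8 \left(270 + 83\right) = 8 \cdot 353 = 2824$)
$f{\left(X,M \right)} = \frac{9715}{3}$ ($f{\left(X,M \right)} = \left(2824 - \frac{101}{3}\right) + 448 = \frac{8371}{3} + 448 = \frac{9715}{3}$)
$\frac{V{\left(-1524,-1797 \right)}}{3357687} + \frac{f{\left(164,1464 \right)}}{-1886159} = \frac{-2 - 1797}{3357687} + \frac{9715}{3 \left(-1886159\right)} = \left(-1799\right) \frac{1}{3357687} + \frac{9715}{3} \left(- \frac{1}{1886159}\right) = - \frac{1799}{3357687} - \frac{9715}{5658477} = - \frac{14266509776}{6333131554233}$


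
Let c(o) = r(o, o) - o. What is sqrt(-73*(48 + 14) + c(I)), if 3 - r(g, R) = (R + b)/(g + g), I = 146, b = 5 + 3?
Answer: 17*I*sqrt(344414)/146 ≈ 68.334*I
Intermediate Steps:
b = 8
r(g, R) = 3 - (8 + R)/(2*g) (r(g, R) = 3 - (R + 8)/(g + g) = 3 - (8 + R)/(2*g))
c(o) = -o + (-8 + 5*o)/(2*o) (c(o) = (-8 - o + 6*o)/(2*o) - o = (-8 + 5*o)/(2*o) - o = -o + (-8 + 5*o)/(2*o))
sqrt(-73*(48 + 14) + c(I)) = sqrt(-73*(48 + 14) + (5/2 - 1*146 - 4/146)) = sqrt(-73*62 + (5/2 - 146 - 4*1/146)) = sqrt(-4526 + (5/2 - 146 - 2/73)) = sqrt(-4526 - 20955/146) = sqrt(-681751/146) = 17*I*sqrt(344414)/146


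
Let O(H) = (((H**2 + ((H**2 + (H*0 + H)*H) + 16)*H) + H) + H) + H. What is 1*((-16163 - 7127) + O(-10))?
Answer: -25380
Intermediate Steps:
O(H) = H**2 + 3*H + H*(16 + 2*H**2) (O(H) = (((H**2 + ((H**2 + (0 + H)*H) + 16)*H) + H) + H) + H = (((H**2 + ((H**2 + H*H) + 16)*H) + H) + H) + H = (((H**2 + ((H**2 + H**2) + 16)*H) + H) + H) + H = (((H**2 + (2*H**2 + 16)*H) + H) + H) + H = (((H**2 + (16 + 2*H**2)*H) + H) + H) + H = (((H**2 + H*(16 + 2*H**2)) + H) + H) + H = ((H + H**2 + H*(16 + 2*H**2)) + H) + H = (H**2 + 2*H + H*(16 + 2*H**2)) + H = H**2 + 3*H + H*(16 + 2*H**2))
1*((-16163 - 7127) + O(-10)) = 1*((-16163 - 7127) - 10*(19 - 10 + 2*(-10)**2)) = 1*(-23290 - 10*(19 - 10 + 2*100)) = 1*(-23290 - 10*(19 - 10 + 200)) = 1*(-23290 - 10*209) = 1*(-23290 - 2090) = 1*(-25380) = -25380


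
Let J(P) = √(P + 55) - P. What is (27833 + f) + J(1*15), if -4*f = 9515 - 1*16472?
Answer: 118229/4 + √70 ≈ 29566.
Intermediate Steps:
J(P) = √(55 + P) - P
f = 6957/4 (f = -(9515 - 1*16472)/4 = -(9515 - 16472)/4 = -¼*(-6957) = 6957/4 ≈ 1739.3)
(27833 + f) + J(1*15) = (27833 + 6957/4) + (√(55 + 1*15) - 15) = 118289/4 + (√(55 + 15) - 1*15) = 118289/4 + (√70 - 15) = 118289/4 + (-15 + √70) = 118229/4 + √70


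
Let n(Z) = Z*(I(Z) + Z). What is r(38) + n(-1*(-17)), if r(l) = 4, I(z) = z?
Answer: 582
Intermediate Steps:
n(Z) = 2*Z**2 (n(Z) = Z*(Z + Z) = Z*(2*Z) = 2*Z**2)
r(38) + n(-1*(-17)) = 4 + 2*(-1*(-17))**2 = 4 + 2*17**2 = 4 + 2*289 = 4 + 578 = 582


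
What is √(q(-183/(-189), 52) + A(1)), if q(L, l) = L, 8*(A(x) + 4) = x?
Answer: I*√20510/84 ≈ 1.7049*I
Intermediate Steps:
A(x) = -4 + x/8
√(q(-183/(-189), 52) + A(1)) = √(-183/(-189) + (-4 + (⅛)*1)) = √(-183*(-1/189) + (-4 + ⅛)) = √(61/63 - 31/8) = √(-1465/504) = I*√20510/84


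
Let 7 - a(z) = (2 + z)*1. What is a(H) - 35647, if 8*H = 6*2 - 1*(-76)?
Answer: -35653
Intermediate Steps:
H = 11 (H = (6*2 - 1*(-76))/8 = (12 + 76)/8 = (1/8)*88 = 11)
a(z) = 5 - z (a(z) = 7 - (2 + z) = 7 + (-2 - z) = 5 - z)
a(H) - 35647 = (5 - 1*11) - 35647 = (5 - 11) - 35647 = -6 - 35647 = -35653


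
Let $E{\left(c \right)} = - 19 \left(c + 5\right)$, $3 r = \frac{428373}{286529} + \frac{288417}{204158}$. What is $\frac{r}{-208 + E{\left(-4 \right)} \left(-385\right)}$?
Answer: $\frac{56698536509}{415739512145274} \approx 0.00013638$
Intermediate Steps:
$r = \frac{56698536509}{58497187582}$ ($r = \frac{\frac{428373}{286529} + \frac{288417}{204158}}{3} = \frac{1}{3} \cdot \frac{170095609527}{58497187582} = \frac{56698536509}{58497187582} \approx 0.96925$)
$E{\left(c \right)} = -95 - 19 c$ ($E{\left(c \right)} = - 19 \left(5 + c\right) = -95 - 19 c$)
$\frac{r}{-208 + E{\left(-4 \right)} \left(-385\right)} = \frac{56698536509}{58497187582 \left(-208 + \left(-95 - -76\right) \left(-385\right)\right)} = \frac{56698536509}{58497187582 \left(-208 + \left(-95 + 76\right) \left(-385\right)\right)} = \frac{56698536509}{58497187582 \left(-208 - -7315\right)} = \frac{56698536509}{58497187582 \left(-208 + 7315\right)} = \frac{56698536509}{58497187582 \cdot 7107} = \frac{56698536509}{58497187582} \cdot \frac{1}{7107} = \frac{56698536509}{415739512145274}$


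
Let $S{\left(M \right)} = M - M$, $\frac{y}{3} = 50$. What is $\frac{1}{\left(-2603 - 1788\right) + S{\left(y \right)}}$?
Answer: $- \frac{1}{4391} \approx -0.00022774$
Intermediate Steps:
$y = 150$ ($y = 3 \cdot 50 = 150$)
$S{\left(M \right)} = 0$
$\frac{1}{\left(-2603 - 1788\right) + S{\left(y \right)}} = \frac{1}{\left(-2603 - 1788\right) + 0} = \frac{1}{-4391 + 0} = \frac{1}{-4391} = - \frac{1}{4391}$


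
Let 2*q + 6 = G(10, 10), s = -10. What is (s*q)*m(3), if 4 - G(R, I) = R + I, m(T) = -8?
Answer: -880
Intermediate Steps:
G(R, I) = 4 - I - R (G(R, I) = 4 - (R + I) = 4 - (I + R) = 4 + (-I - R) = 4 - I - R)
q = -11 (q = -3 + (4 - 1*10 - 1*10)/2 = -3 + (4 - 10 - 10)/2 = -3 + (1/2)*(-16) = -3 - 8 = -11)
(s*q)*m(3) = -10*(-11)*(-8) = 110*(-8) = -880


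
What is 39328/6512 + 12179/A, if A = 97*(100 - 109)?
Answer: -2811019/355311 ≈ -7.9114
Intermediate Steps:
A = -873 (A = 97*(-9) = -873)
39328/6512 + 12179/A = 39328/6512 + 12179/(-873) = 39328*(1/6512) + 12179*(-1/873) = 2458/407 - 12179/873 = -2811019/355311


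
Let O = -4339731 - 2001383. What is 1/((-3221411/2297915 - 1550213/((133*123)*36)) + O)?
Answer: -193328184780/1225916839020753157 ≈ -1.5770e-7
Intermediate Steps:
O = -6341114
1/((-3221411/2297915 - 1550213/((133*123)*36)) + O) = 1/((-3221411/2297915 - 1550213/((133*123)*36)) - 6341114) = 1/((-3221411*1/2297915 - 1550213/(16359*36)) - 6341114) = 1/((-3221411/2297915 - 1550213/588924) - 6341114) = 1/((-3221411/2297915 - 1550213*1/588924) - 6341114) = 1/((-3221411/2297915 - 221459/84132) - 6341114) = 1/(-779917708237/193328184780 - 6341114) = 1/(-1225916839020753157/193328184780) = -193328184780/1225916839020753157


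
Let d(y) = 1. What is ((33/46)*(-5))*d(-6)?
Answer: -165/46 ≈ -3.5870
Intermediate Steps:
((33/46)*(-5))*d(-6) = ((33/46)*(-5))*1 = -165/46*1 = -165/46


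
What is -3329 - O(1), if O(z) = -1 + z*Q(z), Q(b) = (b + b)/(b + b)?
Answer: -3329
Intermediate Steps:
Q(b) = 1 (Q(b) = (2*b)/((2*b)) = (2*b)*(1/(2*b)) = 1)
O(z) = -1 + z (O(z) = -1 + z*1 = -1 + z)
-3329 - O(1) = -3329 - (-1 + 1) = -3329 - 1*0 = -3329 + 0 = -3329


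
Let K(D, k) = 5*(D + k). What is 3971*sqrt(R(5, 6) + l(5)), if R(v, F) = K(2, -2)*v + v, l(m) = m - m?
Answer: 3971*sqrt(5) ≈ 8879.4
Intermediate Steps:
l(m) = 0
K(D, k) = 5*D + 5*k
R(v, F) = v (R(v, F) = (5*2 + 5*(-2))*v + v = (10 - 10)*v + v = 0*v + v = 0 + v = v)
3971*sqrt(R(5, 6) + l(5)) = 3971*sqrt(5 + 0) = 3971*sqrt(5)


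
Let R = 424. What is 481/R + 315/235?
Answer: 49319/19928 ≈ 2.4749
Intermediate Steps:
481/R + 315/235 = 481/424 + 315/235 = 481*(1/424) + 315*(1/235) = 481/424 + 63/47 = 49319/19928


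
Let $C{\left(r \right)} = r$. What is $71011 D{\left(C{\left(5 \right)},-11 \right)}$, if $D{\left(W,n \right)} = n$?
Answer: $-781121$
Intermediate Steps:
$71011 D{\left(C{\left(5 \right)},-11 \right)} = 71011 \left(-11\right) = -781121$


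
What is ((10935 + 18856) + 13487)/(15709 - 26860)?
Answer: -14426/3717 ≈ -3.8811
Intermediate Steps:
((10935 + 18856) + 13487)/(15709 - 26860) = (29791 + 13487)/(-11151) = 43278*(-1/11151) = -14426/3717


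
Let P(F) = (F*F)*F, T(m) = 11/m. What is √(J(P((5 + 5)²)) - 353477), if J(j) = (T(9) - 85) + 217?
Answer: I*√3180094/3 ≈ 594.43*I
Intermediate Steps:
P(F) = F³ (P(F) = F²*F = F³)
J(j) = 1199/9 (J(j) = (11/9 - 85) + 217 = -754/9 + 217 = 1199/9)
√(J(P((5 + 5)²)) - 353477) = √(1199/9 - 353477) = √(-3180094/9) = I*√3180094/3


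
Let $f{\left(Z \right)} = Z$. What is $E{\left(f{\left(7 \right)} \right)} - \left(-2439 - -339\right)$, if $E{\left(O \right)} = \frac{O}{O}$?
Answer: $2101$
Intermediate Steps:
$E{\left(O \right)} = 1$
$E{\left(f{\left(7 \right)} \right)} - \left(-2439 - -339\right) = 1 - \left(-2439 - -339\right) = 1 - \left(-2439 + 339\right) = 1 - -2100 = 1 + 2100 = 2101$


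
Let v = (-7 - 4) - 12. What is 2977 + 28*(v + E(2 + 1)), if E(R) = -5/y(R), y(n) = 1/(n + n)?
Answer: 1493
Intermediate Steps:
v = -23 (v = -11 - 12 = -23)
y(n) = 1/(2*n)
E(R) = -10*R (E(R) = -5*2*R = -10*R)
2977 + 28*(v + E(2 + 1)) = 2977 + 28*(-23 - 10*(2 + 1)) = 2977 + 28*(-23 - 10*3) = 2977 + 28*(-23 - 30) = 2977 + 28*(-53) = 2977 - 1484 = 1493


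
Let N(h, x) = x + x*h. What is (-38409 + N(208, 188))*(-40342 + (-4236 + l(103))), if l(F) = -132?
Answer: -39478930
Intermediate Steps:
N(h, x) = x + h*x
(-38409 + N(208, 188))*(-40342 + (-4236 + l(103))) = (-38409 + 188*(1 + 208))*(-40342 + (-4236 - 132)) = (-38409 + 188*209)*(-40342 - 4368) = (-38409 + 39292)*(-44710) = 883*(-44710) = -39478930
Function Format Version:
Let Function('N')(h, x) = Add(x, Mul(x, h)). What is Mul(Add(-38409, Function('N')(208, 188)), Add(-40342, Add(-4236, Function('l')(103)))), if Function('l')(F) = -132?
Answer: -39478930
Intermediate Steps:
Function('N')(h, x) = Add(x, Mul(h, x))
Mul(Add(-38409, Function('N')(208, 188)), Add(-40342, Add(-4236, Function('l')(103)))) = Mul(Add(-38409, Mul(188, Add(1, 208))), Add(-40342, Add(-4236, -132))) = Mul(Add(-38409, Mul(188, 209)), Add(-40342, -4368)) = Mul(Add(-38409, 39292), -44710) = Mul(883, -44710) = -39478930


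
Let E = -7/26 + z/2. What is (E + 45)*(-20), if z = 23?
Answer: -14620/13 ≈ -1124.6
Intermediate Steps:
E = 146/13 (E = -7/26 + 23/2 = 146/13 ≈ 11.231)
(E + 45)*(-20) = (146/13 + 45)*(-20) = (731/13)*(-20) = -14620/13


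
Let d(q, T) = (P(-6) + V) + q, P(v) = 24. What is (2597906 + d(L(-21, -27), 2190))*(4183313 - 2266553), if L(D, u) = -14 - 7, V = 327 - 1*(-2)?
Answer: 4980198668880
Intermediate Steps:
V = 329 (V = 327 + 2 = 329)
L(D, u) = -21
d(q, T) = 353 + q (d(q, T) = (24 + 329) + q = 353 + q)
(2597906 + d(L(-21, -27), 2190))*(4183313 - 2266553) = (2597906 + (353 - 21))*(4183313 - 2266553) = (2597906 + 332)*1916760 = 2598238*1916760 = 4980198668880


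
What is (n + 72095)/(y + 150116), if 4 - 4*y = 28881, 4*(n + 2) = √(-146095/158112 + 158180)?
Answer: 96124/190529 + √820000330/41154264 ≈ 0.50521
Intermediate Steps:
n = -2 + √820000330/288 (n = -2 + √(-146095/158112 + 158180)/4 = -2 + √(-146095*1/158112 + 158180)/4 = -2 + √(-2395/2592 + 158180)/4 = -2 + √(410000165/2592)/4 = -2 + (√820000330/72)/4 = -2 + √820000330/288 ≈ 97.429)
y = -28877/4 (y = 1 - ¼*28881 = 1 - 28881/4 = -28877/4 ≈ -7219.3)
(n + 72095)/(y + 150116) = ((-2 + √820000330/288) + 72095)/(-28877/4 + 150116) = (72093 + √820000330/288)/(571587/4) = (72093 + √820000330/288)*(4/571587) = 96124/190529 + √820000330/41154264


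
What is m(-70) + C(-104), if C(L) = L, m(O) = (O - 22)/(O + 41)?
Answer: -2924/29 ≈ -100.83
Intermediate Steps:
m(O) = (-22 + O)/(41 + O)
m(-70) + C(-104) = (-22 - 70)/(41 - 70) - 104 = -92/(-29) - 104 = -1/29*(-92) - 104 = 92/29 - 104 = -2924/29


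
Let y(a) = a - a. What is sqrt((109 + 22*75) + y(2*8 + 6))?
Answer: sqrt(1759) ≈ 41.940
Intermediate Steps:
y(a) = 0
sqrt((109 + 22*75) + y(2*8 + 6)) = sqrt((109 + 22*75) + 0) = sqrt((109 + 1650) + 0) = sqrt(1759 + 0) = sqrt(1759)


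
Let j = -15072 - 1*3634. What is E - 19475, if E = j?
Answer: -38181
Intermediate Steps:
j = -18706 (j = -15072 - 3634 = -18706)
E = -18706
E - 19475 = -18706 - 19475 = -38181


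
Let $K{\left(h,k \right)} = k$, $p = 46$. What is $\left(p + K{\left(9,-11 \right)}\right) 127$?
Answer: $4445$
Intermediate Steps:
$\left(p + K{\left(9,-11 \right)}\right) 127 = \left(46 - 11\right) 127 = 35 \cdot 127 = 4445$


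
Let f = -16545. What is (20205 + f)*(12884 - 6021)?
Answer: 25118580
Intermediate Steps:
(20205 + f)*(12884 - 6021) = (20205 - 16545)*(12884 - 6021) = 3660*6863 = 25118580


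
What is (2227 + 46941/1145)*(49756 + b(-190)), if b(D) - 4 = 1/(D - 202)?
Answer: 6331757848833/56105 ≈ 1.1286e+8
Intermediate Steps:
b(D) = 4 + 1/(-202 + D) (b(D) = 4 + 1/(D - 202) = 4 + 1/(-202 + D))
(2227 + 46941/1145)*(49756 + b(-190)) = (2227 + 46941/1145)*(49756 + (-807 + 4*(-190))/(-202 - 190)) = (2227 + 46941*(1/1145))*(49756 + (-807 - 760)/(-392)) = (2227 + 46941/1145)*(49756 - 1/392*(-1567)) = 2596856*(49756 + 1567/392)/1145 = (2596856/1145)*(19505919/392) = 6331757848833/56105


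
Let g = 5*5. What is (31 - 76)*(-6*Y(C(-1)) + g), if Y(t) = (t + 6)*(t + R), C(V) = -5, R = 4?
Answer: -1395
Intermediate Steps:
g = 25
Y(t) = (4 + t)*(6 + t) (Y(t) = (t + 6)*(t + 4) = (6 + t)*(4 + t) = (4 + t)*(6 + t))
(31 - 76)*(-6*Y(C(-1)) + g) = (31 - 76)*(-6*(24 + (-5)² + 10*(-5)) + 25) = -45*(-6*(24 + 25 - 50) + 25) = -45*(-6*(-1) + 25) = -45*(6 + 25) = -45*31 = -1395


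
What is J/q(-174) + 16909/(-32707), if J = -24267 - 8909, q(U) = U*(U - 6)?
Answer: -6959816/4415445 ≈ -1.5762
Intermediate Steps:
q(U) = U*(-6 + U)
J = -33176
J/q(-174) + 16909/(-32707) = -33176*(-1/(174*(-6 - 174))) + 16909/(-32707) = -33176/((-174*(-180))) + 16909*(-1/32707) = -33176/31320 - 16909/32707 = -33176*1/31320 - 16909/32707 = -143/135 - 16909/32707 = -6959816/4415445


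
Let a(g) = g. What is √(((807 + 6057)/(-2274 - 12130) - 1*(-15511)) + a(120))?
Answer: √1199314435/277 ≈ 125.02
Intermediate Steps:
√(((807 + 6057)/(-2274 - 12130) - 1*(-15511)) + a(120)) = √(((807 + 6057)/(-2274 - 12130) - 1*(-15511)) + 120) = √((6864/(-14404) + 15511) + 120) = √((6864*(-1/14404) + 15511) + 120) = √((-132/277 + 15511) + 120) = √(4296415/277 + 120) = √(4329655/277) = √1199314435/277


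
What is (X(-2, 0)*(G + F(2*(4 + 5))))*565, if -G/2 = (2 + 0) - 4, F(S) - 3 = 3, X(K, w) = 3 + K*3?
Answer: -16950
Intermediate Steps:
X(K, w) = 3 + 3*K
F(S) = 6 (F(S) = 3 + 3 = 6)
G = 4 (G = -2*((2 + 0) - 4) = -2*(2 - 4) = -2*(-2) = 4)
(X(-2, 0)*(G + F(2*(4 + 5))))*565 = ((3 + 3*(-2))*(4 + 6))*565 = ((3 - 6)*10)*565 = -3*10*565 = -30*565 = -16950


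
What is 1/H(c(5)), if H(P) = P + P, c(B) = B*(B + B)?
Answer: 1/100 ≈ 0.010000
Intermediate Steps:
c(B) = 2*B**2 (c(B) = B*(2*B) = 2*B**2)
H(P) = 2*P
1/H(c(5)) = 1/(2*(2*5**2)) = 1/(2*(2*25)) = 1/(2*50) = 1/100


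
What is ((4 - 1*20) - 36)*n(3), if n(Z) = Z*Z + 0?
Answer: -468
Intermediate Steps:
n(Z) = Z² (n(Z) = Z² + 0 = Z²)
((4 - 1*20) - 36)*n(3) = ((4 - 1*20) - 36)*3² = ((4 - 20) - 36)*9 = (-16 - 36)*9 = -52*9 = -468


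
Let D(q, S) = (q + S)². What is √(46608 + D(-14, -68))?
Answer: 2*√13333 ≈ 230.94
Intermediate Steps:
D(q, S) = (S + q)²
√(46608 + D(-14, -68)) = √(46608 + (-68 - 14)²) = √(46608 + (-82)²) = √(46608 + 6724) = √53332 = 2*√13333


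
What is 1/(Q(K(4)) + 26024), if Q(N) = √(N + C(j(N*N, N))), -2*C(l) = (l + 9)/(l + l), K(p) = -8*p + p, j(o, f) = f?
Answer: 2914688/75851843667 - 4*I*√22085/75851843667 ≈ 3.8426e-5 - 7.8369e-9*I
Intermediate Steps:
K(p) = -7*p
C(l) = -(9 + l)/(4*l) (C(l) = -(l + 9)/(2*(l + l)) = -(9 + l)/(2*(2*l)) = -(9 + l)*1/(2*l)/2 = -(9 + l)/(4*l))
Q(N) = √(N + (-9 - N)/(4*N))
1/(Q(K(4)) + 26024) = 1/(√(-1 - 9/((-7*4)) + 4*(-7*4))/2 + 26024) = 1/(√(-1 - 9/(-28) + 4*(-28))/2 + 26024) = 1/(√(-1 - 9*(-1/28) - 112)/2 + 26024) = 1/(√(-1 + 9/28 - 112)/2 + 26024) = 1/(√(-3155/28)/2 + 26024) = 1/((I*√22085/14)/2 + 26024) = 1/(I*√22085/28 + 26024) = 1/(26024 + I*√22085/28)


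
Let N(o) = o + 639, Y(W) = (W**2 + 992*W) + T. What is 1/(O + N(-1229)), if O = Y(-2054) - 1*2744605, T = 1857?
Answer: -1/561990 ≈ -1.7794e-6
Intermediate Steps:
Y(W) = 1857 + W**2 + 992*W (Y(W) = (W**2 + 992*W) + 1857 = 1857 + W**2 + 992*W)
N(o) = 639 + o
O = -561400 (O = (1857 + (-2054)**2 + 992*(-2054)) - 1*2744605 = (1857 + 4218916 - 2037568) - 2744605 = 2183205 - 2744605 = -561400)
1/(O + N(-1229)) = 1/(-561400 + (639 - 1229)) = 1/(-561400 - 590) = 1/(-561990) = -1/561990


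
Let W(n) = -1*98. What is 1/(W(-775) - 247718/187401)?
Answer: -187401/18613016 ≈ -0.010068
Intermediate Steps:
W(n) = -98
1/(W(-775) - 247718/187401) = 1/(-98 - 247718/187401) = 1/(-18613016/187401) = -187401/18613016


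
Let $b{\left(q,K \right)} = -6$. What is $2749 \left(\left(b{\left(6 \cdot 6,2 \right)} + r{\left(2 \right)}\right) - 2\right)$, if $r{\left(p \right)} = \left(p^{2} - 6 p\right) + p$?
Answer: $-38486$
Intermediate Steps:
$r{\left(p \right)} = p^{2} - 5 p$
$2749 \left(\left(b{\left(6 \cdot 6,2 \right)} + r{\left(2 \right)}\right) - 2\right) = 2749 \left(\left(-6 + 2 \left(-5 + 2\right)\right) - 2\right) = 2749 \left(\left(-6 + 2 \left(-3\right)\right) - 2\right) = 2749 \left(\left(-6 - 6\right) - 2\right) = 2749 \left(-12 - 2\right) = 2749 \left(-14\right) = -38486$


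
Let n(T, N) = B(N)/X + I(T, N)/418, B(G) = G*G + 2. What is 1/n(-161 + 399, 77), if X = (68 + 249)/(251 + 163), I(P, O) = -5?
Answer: 132506/1026369827 ≈ 0.00012910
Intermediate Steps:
B(G) = 2 + G**2 (B(G) = G**2 + 2 = 2 + G**2)
X = 317/414 ≈ 0.76570
n(T, N) = 344519/132506 + 414*N**2/317 (n(T, N) = (2 + N**2)/(317/414) - 5/418 = (2 + N**2)*(414/317) - 5*1/418 = (828/317 + 414*N**2/317) - 5/418 = 344519/132506 + 414*N**2/317)
1/n(-161 + 399, 77) = 1/(344519/132506 + (414/317)*77**2) = 1/(344519/132506 + (414/317)*5929) = 1/(344519/132506 + 2454606/317) = 1/(1026369827/132506) = 132506/1026369827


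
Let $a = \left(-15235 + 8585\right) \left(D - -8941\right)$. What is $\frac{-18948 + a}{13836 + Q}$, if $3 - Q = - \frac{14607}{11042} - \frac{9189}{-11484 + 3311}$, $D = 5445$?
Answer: $- \frac{8635290491043568}{1248935993247} \approx -6914.1$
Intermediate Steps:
$Q = \frac{288656871}{90246266}$ ($Q = 3 - \left(- \frac{14607}{11042} - \frac{9189}{-11484 + 3311}\right) = 3 - \left(\left(-14607\right) \frac{1}{11042} - \frac{9189}{-8173}\right) = 3 - \left(- \frac{14607}{11042} - - \frac{9189}{8173}\right) = 3 - \left(- \frac{14607}{11042} + \frac{9189}{8173}\right) = 3 - - \frac{17918073}{90246266} = 3 + \frac{17918073}{90246266} = \frac{288656871}{90246266} \approx 3.1985$)
$a = -95666900$ ($a = \left(-15235 + 8585\right) \left(5445 - -8941\right) = - 6650 \left(5445 + \left(-1812 + 10753\right)\right) = - 6650 \left(5445 + 8941\right) = \left(-6650\right) 14386 = -95666900$)
$\frac{-18948 + a}{13836 + Q} = \frac{-18948 - 95666900}{13836 + \frac{288656871}{90246266}} = - \frac{95685848}{\frac{1248935993247}{90246266}} = \left(-95685848\right) \frac{90246266}{1248935993247} = - \frac{8635290491043568}{1248935993247}$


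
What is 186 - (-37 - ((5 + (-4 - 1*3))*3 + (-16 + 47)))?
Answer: 248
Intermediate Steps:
186 - (-37 - ((5 + (-4 - 1*3))*3 + (-16 + 47))) = 186 - (-37 - ((5 + (-4 - 3))*3 + 31)) = 186 - (-37 - ((5 - 7)*3 + 31)) = 186 - (-37 - (-2*3 + 31)) = 186 - (-37 - (-6 + 31)) = 186 - (-37 - 1*25) = 186 - (-37 - 25) = 186 - 1*(-62) = 186 + 62 = 248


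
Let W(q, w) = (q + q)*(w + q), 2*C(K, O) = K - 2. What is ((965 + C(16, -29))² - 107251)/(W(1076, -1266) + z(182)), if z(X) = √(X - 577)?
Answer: -68490098608/33436570959 - 837533*I*√395/167182854795 ≈ -2.0484 - 9.9565e-5*I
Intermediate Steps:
C(K, O) = -1 + K/2 (C(K, O) = (K - 2)/2 = (-2 + K)/2 = -1 + K/2)
z(X) = √(-577 + X)
W(q, w) = 2*q*(q + w) (W(q, w) = (2*q)*(q + w) = 2*q*(q + w))
((965 + C(16, -29))² - 107251)/(W(1076, -1266) + z(182)) = ((965 + (-1 + (½)*16))² - 107251)/(2*1076*(1076 - 1266) + √(-577 + 182)) = ((965 + (-1 + 8))² - 107251)/(2*1076*(-190) + √(-395)) = ((965 + 7)² - 107251)/(-408880 + I*√395) = (972² - 107251)/(-408880 + I*√395) = (944784 - 107251)/(-408880 + I*√395) = 837533/(-408880 + I*√395)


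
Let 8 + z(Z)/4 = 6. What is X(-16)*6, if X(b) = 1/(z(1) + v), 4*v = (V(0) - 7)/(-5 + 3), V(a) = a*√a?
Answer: -16/19 ≈ -0.84210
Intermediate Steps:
z(Z) = -8 (z(Z) = -32 + 4*6 = -32 + 24 = -8)
V(a) = a^(3/2)
v = 7/8 (v = ((0^(3/2) - 7)/(-5 + 3))/4 = ((0 - 7)/(-2))/4 = (-7*(-½))/4 = (¼)*(7/2) = 7/8 ≈ 0.87500)
X(b) = -8/57 (X(b) = 1/(-8 + 7/8) = 1/(-57/8) = -8/57)
X(-16)*6 = -8/57*6 = -16/19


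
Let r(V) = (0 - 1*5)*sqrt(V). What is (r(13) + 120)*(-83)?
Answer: -9960 + 415*sqrt(13) ≈ -8463.7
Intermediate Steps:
r(V) = -5*sqrt(V) (r(V) = (0 - 5)*sqrt(V) = -5*sqrt(V))
(r(13) + 120)*(-83) = (-5*sqrt(13) + 120)*(-83) = (120 - 5*sqrt(13))*(-83) = -9960 + 415*sqrt(13)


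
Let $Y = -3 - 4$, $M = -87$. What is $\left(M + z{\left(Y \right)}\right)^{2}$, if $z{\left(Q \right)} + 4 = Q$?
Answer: $9604$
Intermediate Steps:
$Y = -7$
$z{\left(Q \right)} = -4 + Q$
$\left(M + z{\left(Y \right)}\right)^{2} = \left(-87 - 11\right)^{2} = \left(-98\right)^{2} = 9604$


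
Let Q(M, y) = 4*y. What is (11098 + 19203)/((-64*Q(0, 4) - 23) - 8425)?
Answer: -30301/9472 ≈ -3.1990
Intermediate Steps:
(11098 + 19203)/((-64*Q(0, 4) - 23) - 8425) = (11098 + 19203)/((-256*4 - 23) - 8425) = 30301/((-64*16 - 23) - 8425) = 30301/((-1024 - 23) - 8425) = 30301/(-1047 - 8425) = 30301/(-9472) = 30301*(-1/9472) = -30301/9472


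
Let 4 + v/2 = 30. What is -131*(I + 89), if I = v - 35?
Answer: -13886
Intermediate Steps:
v = 52 (v = -8 + 2*30 = -8 + 60 = 52)
I = 17 (I = 52 - 35 = 17)
-131*(I + 89) = -131*(17 + 89) = -131*106 = -13886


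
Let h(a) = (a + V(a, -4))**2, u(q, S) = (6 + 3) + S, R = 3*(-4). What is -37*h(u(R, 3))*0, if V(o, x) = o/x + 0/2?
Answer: 0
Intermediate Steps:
R = -12
V(o, x) = o/x (V(o, x) = o/x + 0*(1/2) = o/x + 0 = o/x)
u(q, S) = 9 + S
h(a) = 9*a**2/16 (h(a) = (a + a/(-4))**2 = (a + a*(-1/4))**2 = (a - a/4)**2 = (3*a/4)**2 = 9*a**2/16)
-37*h(u(R, 3))*0 = -333*(9 + 3)**2/16*0 = -333*12**2/16*0 = -333*144/16*0 = -37*81*0 = -2997*0 = 0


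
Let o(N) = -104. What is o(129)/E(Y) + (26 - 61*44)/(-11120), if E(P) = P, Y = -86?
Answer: 346267/239080 ≈ 1.4483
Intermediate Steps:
o(129)/E(Y) + (26 - 61*44)/(-11120) = -104/(-86) + (26 - 61*44)/(-11120) = -104*(-1/86) + (26 - 2684)*(-1/11120) = 52/43 - 2658*(-1/11120) = 52/43 + 1329/5560 = 346267/239080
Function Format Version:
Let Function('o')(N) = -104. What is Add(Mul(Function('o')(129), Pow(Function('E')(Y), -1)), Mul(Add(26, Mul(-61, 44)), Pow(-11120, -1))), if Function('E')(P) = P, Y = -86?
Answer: Rational(346267, 239080) ≈ 1.4483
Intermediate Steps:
Add(Mul(Function('o')(129), Pow(Function('E')(Y), -1)), Mul(Add(26, Mul(-61, 44)), Pow(-11120, -1))) = Add(Mul(-104, Pow(-86, -1)), Mul(Add(26, Mul(-61, 44)), Pow(-11120, -1))) = Add(Mul(-104, Rational(-1, 86)), Mul(Add(26, -2684), Rational(-1, 11120))) = Add(Rational(52, 43), Mul(-2658, Rational(-1, 11120))) = Add(Rational(52, 43), Rational(1329, 5560)) = Rational(346267, 239080)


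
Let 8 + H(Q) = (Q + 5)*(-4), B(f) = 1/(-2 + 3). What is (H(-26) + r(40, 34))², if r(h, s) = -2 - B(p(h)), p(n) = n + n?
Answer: 5329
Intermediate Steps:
p(n) = 2*n
B(f) = 1 (B(f) = 1/1 = 1)
r(h, s) = -3 (r(h, s) = -2 - 1*1 = -2 - 1 = -3)
H(Q) = -28 - 4*Q (H(Q) = -8 + (Q + 5)*(-4) = -8 + (5 + Q)*(-4) = -8 + (-20 - 4*Q) = -28 - 4*Q)
(H(-26) + r(40, 34))² = ((-28 - 4*(-26)) - 3)² = ((-28 + 104) - 3)² = (76 - 3)² = 73² = 5329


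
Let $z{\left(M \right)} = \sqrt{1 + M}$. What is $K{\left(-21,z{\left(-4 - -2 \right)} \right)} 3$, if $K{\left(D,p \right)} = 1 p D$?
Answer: $- 63 i \approx - 63.0 i$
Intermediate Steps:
$K{\left(D,p \right)} = D p$ ($K{\left(D,p \right)} = p D = D p$)
$K{\left(-21,z{\left(-4 - -2 \right)} \right)} 3 = - 21 \sqrt{1 - 2} \cdot 3 = - 21 \sqrt{-1} \cdot 3 = - 21 i 3 = - 63 i$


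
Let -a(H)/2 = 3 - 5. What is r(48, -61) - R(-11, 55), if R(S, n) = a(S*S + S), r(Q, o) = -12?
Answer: -16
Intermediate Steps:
a(H) = 4 (a(H) = -2*(3 - 5) = -2*(-2) = 4)
R(S, n) = 4
r(48, -61) - R(-11, 55) = -12 - 1*4 = -12 - 4 = -16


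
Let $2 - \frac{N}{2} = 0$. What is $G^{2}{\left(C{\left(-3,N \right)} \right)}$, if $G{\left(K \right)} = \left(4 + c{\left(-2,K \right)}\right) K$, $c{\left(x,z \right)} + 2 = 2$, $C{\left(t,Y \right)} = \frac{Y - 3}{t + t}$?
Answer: $\frac{4}{9} \approx 0.44444$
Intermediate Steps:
$N = 4$ ($N = 4 - 0 = 4 + 0 = 4$)
$C{\left(t,Y \right)} = \frac{-3 + Y}{2 t}$
$c{\left(x,z \right)} = 0$ ($c{\left(x,z \right)} = -2 + 2 = 0$)
$G{\left(K \right)} = 4 K$ ($G{\left(K \right)} = \left(4 + 0\right) K = 4 K$)
$G^{2}{\left(C{\left(-3,N \right)} \right)} = \left(4 \frac{-3 + 4}{2 \left(-3\right)}\right)^{2} = \left(4 \cdot \frac{1}{2} \left(- \frac{1}{3}\right) 1\right)^{2} = \left(4 \left(- \frac{1}{6}\right)\right)^{2} = \left(- \frac{2}{3}\right)^{2} = \frac{4}{9}$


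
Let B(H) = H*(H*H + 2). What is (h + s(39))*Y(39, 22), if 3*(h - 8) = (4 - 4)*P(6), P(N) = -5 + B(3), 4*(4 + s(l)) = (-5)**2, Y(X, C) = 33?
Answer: 1353/4 ≈ 338.25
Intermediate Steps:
s(l) = 9/4 (s(l) = -4 + (1/4)*(-5)**2 = -4 + (1/4)*25 = -4 + 25/4 = 9/4)
B(H) = H*(2 + H**2) (B(H) = H*(H**2 + 2) = H*(2 + H**2))
P(N) = 28 (P(N) = -5 + 3*(2 + 3**2) = -5 + 3*(2 + 9) = -5 + 3*11 = -5 + 33 = 28)
h = 8 (h = 8 + ((4 - 4)*28)/3 = 8 + (0*28)/3 = 8 + (1/3)*0 = 8 + 0 = 8)
(h + s(39))*Y(39, 22) = (8 + 9/4)*33 = (41/4)*33 = 1353/4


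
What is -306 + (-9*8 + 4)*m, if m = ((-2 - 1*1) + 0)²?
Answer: -918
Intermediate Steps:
m = 9 (m = ((-2 - 1) + 0)² = (-3 + 0)² = (-3)² = 9)
-306 + (-9*8 + 4)*m = -306 + (-9*8 + 4)*9 = -306 + (-72 + 4)*9 = -306 - 68*9 = -306 - 612 = -918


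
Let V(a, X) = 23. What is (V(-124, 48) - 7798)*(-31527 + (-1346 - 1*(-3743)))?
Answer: 226485750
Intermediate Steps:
(V(-124, 48) - 7798)*(-31527 + (-1346 - 1*(-3743))) = (23 - 7798)*(-31527 + (-1346 - 1*(-3743))) = -7775*(-31527 + (-1346 + 3743)) = -7775*(-31527 + 2397) = -7775*(-29130) = 226485750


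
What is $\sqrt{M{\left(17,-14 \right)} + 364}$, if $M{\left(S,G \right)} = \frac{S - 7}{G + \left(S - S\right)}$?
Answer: $\frac{\sqrt{17801}}{7} \approx 19.06$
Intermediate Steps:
$M{\left(S,G \right)} = \frac{-7 + S}{G}$ ($M{\left(S,G \right)} = \frac{-7 + S}{G + 0} = \frac{-7 + S}{G}$)
$\sqrt{M{\left(17,-14 \right)} + 364} = \sqrt{\frac{-7 + 17}{-14} + 364} = \sqrt{\left(- \frac{1}{14}\right) 10 + 364} = \sqrt{- \frac{5}{7} + 364} = \sqrt{\frac{2543}{7}} = \frac{\sqrt{17801}}{7}$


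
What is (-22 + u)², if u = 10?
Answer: 144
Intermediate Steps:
(-22 + u)² = (-22 + 10)² = (-12)² = 144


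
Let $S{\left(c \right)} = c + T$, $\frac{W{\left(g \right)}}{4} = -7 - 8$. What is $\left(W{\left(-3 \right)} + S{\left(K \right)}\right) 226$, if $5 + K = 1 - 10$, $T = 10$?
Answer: $-14464$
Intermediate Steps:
$W{\left(g \right)} = -60$ ($W{\left(g \right)} = 4 \left(-7 - 8\right) = 4 \left(-15\right) = -60$)
$K = -14$ ($K = -5 + \left(1 - 10\right) = -5 - 9 = -14$)
$S{\left(c \right)} = 10 + c$ ($S{\left(c \right)} = c + 10 = 10 + c$)
$\left(W{\left(-3 \right)} + S{\left(K \right)}\right) 226 = \left(-60 + \left(10 - 14\right)\right) 226 = \left(-60 - 4\right) 226 = \left(-64\right) 226 = -14464$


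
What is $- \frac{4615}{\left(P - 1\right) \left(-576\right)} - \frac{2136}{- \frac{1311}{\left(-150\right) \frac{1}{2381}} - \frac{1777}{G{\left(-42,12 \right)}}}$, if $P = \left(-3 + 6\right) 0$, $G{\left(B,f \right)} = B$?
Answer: $- \frac{51168320465}{6305720256} \approx -8.1146$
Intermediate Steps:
$P = 0$ ($P = 3 \cdot 0 = 0$)
$- \frac{4615}{\left(P - 1\right) \left(-576\right)} - \frac{2136}{- \frac{1311}{\left(-150\right) \frac{1}{2381}} - \frac{1777}{G{\left(-42,12 \right)}}} = - \frac{4615}{\left(0 - 1\right) \left(-576\right)} - \frac{2136}{- \frac{1311}{\left(-150\right) \frac{1}{2381}} - \frac{1777}{-42}} = - \frac{4615}{\left(-1\right) \left(-576\right)} - \frac{2136}{- \frac{1311}{\left(-150\right) \frac{1}{2381}} - - \frac{1777}{42}} = - \frac{4615}{576} - \frac{2136}{- \frac{1311}{- \frac{150}{2381}} + \frac{1777}{42}} = \left(-4615\right) \frac{1}{576} - \frac{2136}{\left(-1311\right) \left(- \frac{2381}{150}\right) + \frac{1777}{42}} = - \frac{4615}{576} - \frac{2136}{\frac{1040497}{50} + \frac{1777}{42}} = - \frac{4615}{576} - \frac{2136}{\frac{10947431}{525}} = - \frac{4615}{576} - \frac{1121400}{10947431} = - \frac{51168320465}{6305720256}$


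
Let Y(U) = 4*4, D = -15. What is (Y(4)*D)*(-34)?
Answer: 8160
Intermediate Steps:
Y(U) = 16
(Y(4)*D)*(-34) = (16*(-15))*(-34) = -240*(-34) = 8160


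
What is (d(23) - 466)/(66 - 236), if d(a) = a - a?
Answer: 233/85 ≈ 2.7412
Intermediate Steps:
d(a) = 0
(d(23) - 466)/(66 - 236) = (0 - 466)/(66 - 236) = -466/(-170) = -466*(-1/170) = 233/85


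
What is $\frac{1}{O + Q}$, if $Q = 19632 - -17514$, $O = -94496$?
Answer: $- \frac{1}{57350} \approx -1.7437 \cdot 10^{-5}$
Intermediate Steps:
$Q = 37146$ ($Q = 19632 + 17514 = 37146$)
$\frac{1}{O + Q} = \frac{1}{-94496 + 37146} = \frac{1}{-57350} = - \frac{1}{57350}$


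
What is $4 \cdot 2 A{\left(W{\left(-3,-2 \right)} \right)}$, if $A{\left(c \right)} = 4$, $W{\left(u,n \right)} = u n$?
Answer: $32$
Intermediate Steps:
$W{\left(u,n \right)} = n u$
$4 \cdot 2 A{\left(W{\left(-3,-2 \right)} \right)} = 4 \cdot 2 \cdot 4 = 8 \cdot 4 = 32$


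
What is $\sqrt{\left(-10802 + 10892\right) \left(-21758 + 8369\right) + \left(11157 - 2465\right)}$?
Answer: $i \sqrt{1196318} \approx 1093.8 i$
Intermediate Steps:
$\sqrt{\left(-10802 + 10892\right) \left(-21758 + 8369\right) + \left(11157 - 2465\right)} = \sqrt{90 \left(-13389\right) + \left(11157 - 2465\right)} = \sqrt{-1205010 + 8692} = \sqrt{-1196318} = i \sqrt{1196318}$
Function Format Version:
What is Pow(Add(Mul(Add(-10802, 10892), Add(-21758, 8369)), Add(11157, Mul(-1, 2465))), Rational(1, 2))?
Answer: Mul(I, Pow(1196318, Rational(1, 2))) ≈ Mul(1093.8, I)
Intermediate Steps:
Pow(Add(Mul(Add(-10802, 10892), Add(-21758, 8369)), Add(11157, Mul(-1, 2465))), Rational(1, 2)) = Pow(Add(Mul(90, -13389), Add(11157, -2465)), Rational(1, 2)) = Pow(Add(-1205010, 8692), Rational(1, 2)) = Pow(-1196318, Rational(1, 2)) = Mul(I, Pow(1196318, Rational(1, 2)))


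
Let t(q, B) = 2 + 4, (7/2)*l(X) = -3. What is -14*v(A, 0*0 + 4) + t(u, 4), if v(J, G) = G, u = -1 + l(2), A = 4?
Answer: -50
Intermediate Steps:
l(X) = -6/7 (l(X) = (2/7)*(-3) = -6/7)
u = -13/7 (u = -1 - 6/7 = -13/7 ≈ -1.8571)
t(q, B) = 6
-14*v(A, 0*0 + 4) + t(u, 4) = -14*(0*0 + 4) + 6 = -14*(0 + 4) + 6 = -14*4 + 6 = -56 + 6 = -50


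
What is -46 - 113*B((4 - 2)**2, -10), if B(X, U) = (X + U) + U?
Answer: 1762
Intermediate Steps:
B(X, U) = X + 2*U (B(X, U) = (U + X) + U = X + 2*U)
-46 - 113*B((4 - 2)**2, -10) = -46 - 113*((4 - 2)**2 + 2*(-10)) = -46 - 113*(2**2 - 20) = -46 - 113*(4 - 20) = -46 - 113*(-16) = -46 + 1808 = 1762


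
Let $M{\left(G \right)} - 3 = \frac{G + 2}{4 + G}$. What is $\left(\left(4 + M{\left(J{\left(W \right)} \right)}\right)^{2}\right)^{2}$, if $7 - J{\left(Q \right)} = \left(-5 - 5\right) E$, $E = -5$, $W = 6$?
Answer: $\frac{9721171216}{2313441} \approx 4202.0$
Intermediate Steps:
$J{\left(Q \right)} = -43$ ($J{\left(Q \right)} = 7 - \left(-5 - 5\right) \left(-5\right) = 7 - \left(-10\right) \left(-5\right) = 7 - 50 = -43$)
$M{\left(G \right)} = 3 + \frac{2 + G}{4 + G}$ ($M{\left(G \right)} = 3 + \frac{G + 2}{4 + G} = 3 + \frac{2 + G}{4 + G}$)
$\left(\left(4 + M{\left(J{\left(W \right)} \right)}\right)^{2}\right)^{2} = \left(\left(4 + \frac{2 \left(7 + 2 \left(-43\right)\right)}{4 - 43}\right)^{2}\right)^{2} = \left(\left(4 + \frac{2 \left(7 - 86\right)}{-39}\right)^{2}\right)^{2} = \left(\left(4 + 2 \left(- \frac{1}{39}\right) \left(-79\right)\right)^{2}\right)^{2} = \left(\left(4 + \frac{158}{39}\right)^{2}\right)^{2} = \left(\left(\frac{314}{39}\right)^{2}\right)^{2} = \left(\frac{98596}{1521}\right)^{2} = \frac{9721171216}{2313441}$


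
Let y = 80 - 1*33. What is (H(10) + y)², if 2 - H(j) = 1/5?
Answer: 59536/25 ≈ 2381.4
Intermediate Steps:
H(j) = 9/5 (H(j) = 2 - 1/5 = 2 - 1*⅕ = 2 - ⅕ = 9/5)
y = 47 (y = 80 - 33 = 47)
(H(10) + y)² = (9/5 + 47)² = (244/5)² = 59536/25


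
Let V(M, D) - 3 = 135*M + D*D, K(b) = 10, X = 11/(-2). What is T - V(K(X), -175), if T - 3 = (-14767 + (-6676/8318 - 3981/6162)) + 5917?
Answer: -348763448695/8542586 ≈ -40826.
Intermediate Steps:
X = -11/2 (X = 11*(-½) = -11/2 ≈ -5.5000)
T = -75588633587/8542586 (T = 3 + ((-14767 + (-6676/8318 - 3981/6162)) + 5917) = 3 + ((-14767 + (-6676*1/8318 - 3981*1/6162)) + 5917) = 3 + ((-14767 + (-3338/4159 - 1327/2054)) + 5917) = 3 + ((-14767 - 12375245/8542586) + 5917) = 3 + (-126160742707/8542586 + 5917) = 3 - 75614261345/8542586 = -75588633587/8542586 ≈ -8848.5)
V(M, D) = 3 + D² + 135*M (V(M, D) = 3 + (135*M + D*D) = 3 + (135*M + D²) = 3 + (D² + 135*M) = 3 + D² + 135*M)
T - V(K(X), -175) = -75588633587/8542586 - (3 + (-175)² + 135*10) = -75588633587/8542586 - (3 + 30625 + 1350) = -75588633587/8542586 - 1*31978 = -75588633587/8542586 - 31978 = -348763448695/8542586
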